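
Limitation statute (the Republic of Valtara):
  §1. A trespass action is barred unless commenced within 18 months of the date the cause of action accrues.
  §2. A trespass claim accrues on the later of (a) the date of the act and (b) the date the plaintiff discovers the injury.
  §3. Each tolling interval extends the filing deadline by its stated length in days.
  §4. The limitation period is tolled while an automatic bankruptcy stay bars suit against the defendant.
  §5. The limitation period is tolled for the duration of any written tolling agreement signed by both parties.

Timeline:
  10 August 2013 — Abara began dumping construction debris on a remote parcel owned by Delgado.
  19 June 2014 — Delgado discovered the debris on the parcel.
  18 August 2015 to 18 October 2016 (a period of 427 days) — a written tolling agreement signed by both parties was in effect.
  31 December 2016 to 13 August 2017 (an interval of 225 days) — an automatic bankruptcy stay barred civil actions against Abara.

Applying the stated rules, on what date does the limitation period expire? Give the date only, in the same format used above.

The claim accrued on 19 June 2014 — the later of the 10 August 2013 act and the 19 June 2014 discovery.
The untolled deadline — 18 months after 19 June 2014 — is 19 December 2015.
The written tolling agreement from 18 August 2015 to 18 October 2016 tolled the period for 427 days, extending the deadline to 18 February 2017.
Because the automatic bankruptcy stay ran from 31 December 2016 to 13 August 2017, the deadline is extended by 225 days to 1 October 2017.

1 October 2017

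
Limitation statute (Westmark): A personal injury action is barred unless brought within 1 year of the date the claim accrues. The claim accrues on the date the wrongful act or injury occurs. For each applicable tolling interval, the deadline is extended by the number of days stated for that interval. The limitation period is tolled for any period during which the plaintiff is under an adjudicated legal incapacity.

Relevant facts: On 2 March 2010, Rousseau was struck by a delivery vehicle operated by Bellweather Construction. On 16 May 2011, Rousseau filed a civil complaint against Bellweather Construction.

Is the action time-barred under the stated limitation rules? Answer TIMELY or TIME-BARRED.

TIME-BARRED

The claim accrued on 2 March 2010, the date of the act.
Adding the 1 year base period to 2 March 2010 gives a deadline of 2 March 2011, before any tolling.
The 16 May 2011 filing falls after the 2 March 2011 deadline; the claim is time-barred.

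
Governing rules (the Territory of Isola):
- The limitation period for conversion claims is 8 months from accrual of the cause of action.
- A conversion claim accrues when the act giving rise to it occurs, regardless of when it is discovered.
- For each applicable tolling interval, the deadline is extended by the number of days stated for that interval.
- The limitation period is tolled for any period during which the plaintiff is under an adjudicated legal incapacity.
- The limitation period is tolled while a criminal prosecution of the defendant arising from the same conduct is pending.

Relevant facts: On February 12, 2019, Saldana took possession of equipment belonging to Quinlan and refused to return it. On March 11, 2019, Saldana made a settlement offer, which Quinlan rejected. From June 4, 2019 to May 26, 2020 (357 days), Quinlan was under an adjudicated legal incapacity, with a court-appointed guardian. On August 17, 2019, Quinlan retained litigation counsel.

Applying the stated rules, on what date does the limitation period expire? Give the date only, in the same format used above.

The claim accrued on February 12, 2019, when the wrongful act occurred.
The untolled deadline — 8 months after February 12, 2019 — is October 12, 2019.
The period was tolled for 357 days by the plaintiff's legal incapacity (June 4, 2019 to May 26, 2020), pushing the deadline to October 3, 2020.
Nothing else in the chronology tolls or restarts the period.

October 3, 2020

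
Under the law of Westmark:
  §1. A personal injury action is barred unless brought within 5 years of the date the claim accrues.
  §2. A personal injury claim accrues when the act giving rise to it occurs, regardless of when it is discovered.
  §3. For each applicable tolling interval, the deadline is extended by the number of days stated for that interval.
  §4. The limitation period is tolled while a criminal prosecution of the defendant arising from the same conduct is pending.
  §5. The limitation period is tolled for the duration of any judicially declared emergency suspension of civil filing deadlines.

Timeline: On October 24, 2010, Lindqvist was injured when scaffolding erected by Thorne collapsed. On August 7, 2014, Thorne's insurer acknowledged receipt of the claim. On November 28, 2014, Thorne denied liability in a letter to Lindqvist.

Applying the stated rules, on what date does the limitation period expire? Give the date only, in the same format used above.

The limitation period began to run on October 24, 2010.
The untolled deadline — 5 years after October 24, 2010 — is October 24, 2015.
Nothing else in the chronology tolls or restarts the period.

October 24, 2015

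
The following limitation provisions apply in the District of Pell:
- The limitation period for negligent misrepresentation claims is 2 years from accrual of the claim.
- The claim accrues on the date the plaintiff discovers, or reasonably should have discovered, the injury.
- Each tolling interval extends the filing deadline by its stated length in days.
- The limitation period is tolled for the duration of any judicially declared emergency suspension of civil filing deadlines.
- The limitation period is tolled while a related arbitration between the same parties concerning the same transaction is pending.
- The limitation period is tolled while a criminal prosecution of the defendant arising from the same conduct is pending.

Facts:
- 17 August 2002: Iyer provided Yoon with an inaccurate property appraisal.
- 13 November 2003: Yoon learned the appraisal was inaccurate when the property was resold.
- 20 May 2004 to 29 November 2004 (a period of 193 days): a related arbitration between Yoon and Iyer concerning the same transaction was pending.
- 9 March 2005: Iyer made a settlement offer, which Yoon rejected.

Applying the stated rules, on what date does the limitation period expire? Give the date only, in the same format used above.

Accrual is tied to discovery, so the period began on 13 November 2003 rather than on 17 August 2002 when the act occurred.
The untolled deadline — 2 years after 13 November 2003 — is 13 November 2005.
Because the pending related arbitration ran from 20 May 2004 to 29 November 2004, the deadline is extended by 193 days to 25 May 2006.
The other events in the timeline have no effect on the limitation period under the stated rules.

25 May 2006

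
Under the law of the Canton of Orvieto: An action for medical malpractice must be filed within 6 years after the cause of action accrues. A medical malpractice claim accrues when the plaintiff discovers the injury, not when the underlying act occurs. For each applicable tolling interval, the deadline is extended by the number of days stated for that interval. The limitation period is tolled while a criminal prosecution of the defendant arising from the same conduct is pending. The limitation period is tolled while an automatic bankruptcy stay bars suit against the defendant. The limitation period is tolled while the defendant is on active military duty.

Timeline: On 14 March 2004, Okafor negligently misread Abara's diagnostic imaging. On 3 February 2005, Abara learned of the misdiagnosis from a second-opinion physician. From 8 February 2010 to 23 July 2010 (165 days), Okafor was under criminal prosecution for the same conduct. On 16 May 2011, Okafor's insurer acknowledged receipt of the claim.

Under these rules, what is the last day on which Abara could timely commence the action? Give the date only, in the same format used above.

18 July 2011

The claim did not accrue until Abara discovered the injury on 3 February 2005; the 14 March 2004 act date does not start the clock under the stated rule.
6 years from 3 February 2005 is 3 February 2011.
The period was tolled for 165 days by the pending criminal prosecution (8 February 2010 to 23 July 2010), pushing the deadline to 18 July 2011.
The other events in the timeline have no effect on the limitation period under the stated rules.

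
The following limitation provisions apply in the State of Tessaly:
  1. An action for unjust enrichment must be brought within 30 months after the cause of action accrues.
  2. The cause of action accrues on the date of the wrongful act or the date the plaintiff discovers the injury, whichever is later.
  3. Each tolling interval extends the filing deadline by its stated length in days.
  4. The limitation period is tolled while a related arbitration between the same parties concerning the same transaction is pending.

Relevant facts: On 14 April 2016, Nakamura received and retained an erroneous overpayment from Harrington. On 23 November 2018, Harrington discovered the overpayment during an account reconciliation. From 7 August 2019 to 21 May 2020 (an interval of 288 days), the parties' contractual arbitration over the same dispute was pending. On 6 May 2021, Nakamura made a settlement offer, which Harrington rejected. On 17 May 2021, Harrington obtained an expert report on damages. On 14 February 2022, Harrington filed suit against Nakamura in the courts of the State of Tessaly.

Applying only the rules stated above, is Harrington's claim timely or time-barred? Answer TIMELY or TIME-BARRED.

The claim accrued on 23 November 2018 — the later of the 14 April 2016 act and the 23 November 2018 discovery.
Adding the 30 months base period to 23 November 2018 gives a deadline of 23 May 2021, before any tolling.
Because the pending related arbitration ran from 7 August 2019 to 21 May 2020, the deadline is extended by 288 days to 7 March 2022.
Nothing else in the chronology tolls or restarts the period.
Filing on 14 February 2022 beat the 7 March 2022 deadline — the action is timely.

TIMELY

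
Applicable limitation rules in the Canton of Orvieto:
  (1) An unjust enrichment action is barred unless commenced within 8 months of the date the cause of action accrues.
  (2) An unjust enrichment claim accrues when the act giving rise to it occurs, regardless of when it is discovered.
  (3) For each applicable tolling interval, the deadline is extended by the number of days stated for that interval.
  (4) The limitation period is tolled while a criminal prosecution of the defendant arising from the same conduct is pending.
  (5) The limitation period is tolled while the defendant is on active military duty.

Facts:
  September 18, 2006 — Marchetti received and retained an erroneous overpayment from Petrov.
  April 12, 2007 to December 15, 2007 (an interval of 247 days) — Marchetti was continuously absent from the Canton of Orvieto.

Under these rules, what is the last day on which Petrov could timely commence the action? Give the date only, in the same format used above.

The cause of action accrued on September 18, 2006, the date of the act.
8 months from September 18, 2006 is May 18, 2007.
No stated provision tolls the period for the defendant's absence, so the interval from April 12, 2007 to December 15, 2007 has no effect on the deadline.

May 18, 2007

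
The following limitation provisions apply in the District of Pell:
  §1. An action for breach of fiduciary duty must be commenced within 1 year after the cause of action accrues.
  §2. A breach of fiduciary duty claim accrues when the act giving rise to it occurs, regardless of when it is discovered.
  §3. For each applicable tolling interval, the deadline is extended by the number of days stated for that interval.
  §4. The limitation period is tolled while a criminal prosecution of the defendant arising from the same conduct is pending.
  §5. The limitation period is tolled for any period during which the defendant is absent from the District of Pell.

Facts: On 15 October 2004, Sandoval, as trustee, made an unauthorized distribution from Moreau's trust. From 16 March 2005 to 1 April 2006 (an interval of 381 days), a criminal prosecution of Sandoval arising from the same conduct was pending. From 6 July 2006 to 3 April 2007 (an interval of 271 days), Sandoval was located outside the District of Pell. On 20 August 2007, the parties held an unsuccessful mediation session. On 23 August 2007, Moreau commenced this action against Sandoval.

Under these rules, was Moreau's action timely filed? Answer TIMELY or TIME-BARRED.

TIME-BARRED

The cause of action accrued on 15 October 2004, the date of the act.
1 year from 15 October 2004 is 15 October 2005.
The pending criminal prosecution from 16 March 2005 to 1 April 2006 tolled the period for 381 days, extending the deadline to 31 October 2006.
Because the defendant's absence from the jurisdiction ran from 6 July 2006 to 3 April 2007, the deadline is extended by 271 days to 29 July 2007.
The other events in the timeline have no effect on the limitation period under the stated rules.
Filing on 23 August 2007 missed the 29 July 2007 deadline — the action is time-barred.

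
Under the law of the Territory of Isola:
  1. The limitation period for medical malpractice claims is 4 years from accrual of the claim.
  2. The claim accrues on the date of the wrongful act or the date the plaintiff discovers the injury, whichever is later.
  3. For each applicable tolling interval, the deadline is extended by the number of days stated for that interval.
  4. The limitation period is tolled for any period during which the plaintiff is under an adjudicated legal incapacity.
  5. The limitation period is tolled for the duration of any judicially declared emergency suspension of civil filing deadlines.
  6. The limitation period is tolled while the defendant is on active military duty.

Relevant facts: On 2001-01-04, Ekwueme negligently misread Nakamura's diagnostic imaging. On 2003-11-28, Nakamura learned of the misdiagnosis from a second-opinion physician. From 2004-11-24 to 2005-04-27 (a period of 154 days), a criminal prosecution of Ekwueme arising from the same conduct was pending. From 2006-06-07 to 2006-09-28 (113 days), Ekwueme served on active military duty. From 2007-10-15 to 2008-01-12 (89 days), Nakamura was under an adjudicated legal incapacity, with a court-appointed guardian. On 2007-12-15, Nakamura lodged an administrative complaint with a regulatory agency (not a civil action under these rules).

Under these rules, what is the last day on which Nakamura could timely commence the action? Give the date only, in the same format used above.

2008-06-17

Because discovery on 2003-11-28 post-dates the 2001-01-04 act, accrual under the later-of rule falls on 2003-11-28.
4 years from 2003-11-28 is 2007-11-28.
Because the defendant's active military service ran from 2006-06-07 to 2006-09-28, the deadline is extended by 113 days to 2008-03-20.
The plaintiff's legal incapacity from 2007-10-15 to 2008-01-12 tolled the period for 89 days, extending the deadline to 2008-06-17.
The pending criminal prosecution from 2004-11-24 to 2005-04-27 does not toll the period, because no stated rule makes a criminal prosecution a tolling event.
Nothing else in the chronology tolls or restarts the period.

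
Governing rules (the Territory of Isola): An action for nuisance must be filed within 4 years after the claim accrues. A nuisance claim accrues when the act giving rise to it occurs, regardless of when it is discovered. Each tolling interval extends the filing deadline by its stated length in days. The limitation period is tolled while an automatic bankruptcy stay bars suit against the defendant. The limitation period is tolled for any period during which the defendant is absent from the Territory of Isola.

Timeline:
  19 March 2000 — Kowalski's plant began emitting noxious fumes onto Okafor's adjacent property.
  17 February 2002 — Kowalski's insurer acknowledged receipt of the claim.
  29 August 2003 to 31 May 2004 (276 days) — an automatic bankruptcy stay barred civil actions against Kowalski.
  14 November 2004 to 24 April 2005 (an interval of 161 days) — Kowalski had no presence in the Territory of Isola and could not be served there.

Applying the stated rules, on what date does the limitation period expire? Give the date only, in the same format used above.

30 May 2005

The limitation period began to run on 19 March 2000.
4 years from 19 March 2000 is 19 March 2004.
Because the automatic bankruptcy stay ran from 29 August 2003 to 31 May 2004, the deadline is extended by 276 days to 20 December 2004.
Because the defendant's absence from the jurisdiction ran from 14 November 2004 to 24 April 2005, the deadline is extended by 161 days to 30 May 2005.
The other events in the timeline have no effect on the limitation period under the stated rules.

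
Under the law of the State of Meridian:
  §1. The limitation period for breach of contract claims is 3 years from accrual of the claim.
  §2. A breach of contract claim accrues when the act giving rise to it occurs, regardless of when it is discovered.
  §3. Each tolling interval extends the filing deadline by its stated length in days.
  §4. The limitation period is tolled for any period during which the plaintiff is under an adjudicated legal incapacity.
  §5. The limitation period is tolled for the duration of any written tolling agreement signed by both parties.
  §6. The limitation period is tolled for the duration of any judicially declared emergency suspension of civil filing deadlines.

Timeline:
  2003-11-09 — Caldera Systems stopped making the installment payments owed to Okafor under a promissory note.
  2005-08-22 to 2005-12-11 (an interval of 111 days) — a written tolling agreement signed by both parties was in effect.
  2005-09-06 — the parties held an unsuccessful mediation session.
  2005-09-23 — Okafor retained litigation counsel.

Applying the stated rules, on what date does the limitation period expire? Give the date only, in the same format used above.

The limitation period began to run on 2003-11-09.
3 years from 2003-11-09 is 2006-11-09.
The written tolling agreement from 2005-08-22 to 2005-12-11 tolled the period for 111 days, extending the deadline to 2007-02-28.
None of the other events listed affects the running of the period under the stated rules.

2007-02-28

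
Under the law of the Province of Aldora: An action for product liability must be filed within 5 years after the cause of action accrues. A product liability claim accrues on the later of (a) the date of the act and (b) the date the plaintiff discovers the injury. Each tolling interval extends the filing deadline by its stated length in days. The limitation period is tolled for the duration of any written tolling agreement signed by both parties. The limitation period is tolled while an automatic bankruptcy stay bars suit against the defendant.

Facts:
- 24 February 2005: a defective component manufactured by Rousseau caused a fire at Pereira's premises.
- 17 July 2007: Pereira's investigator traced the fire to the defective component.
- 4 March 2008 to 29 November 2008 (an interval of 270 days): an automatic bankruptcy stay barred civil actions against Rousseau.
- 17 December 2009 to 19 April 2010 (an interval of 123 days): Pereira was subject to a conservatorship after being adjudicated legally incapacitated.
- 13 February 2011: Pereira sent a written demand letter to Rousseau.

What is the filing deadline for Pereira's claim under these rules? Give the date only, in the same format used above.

Because discovery on 17 July 2007 post-dates the 24 February 2005 act, accrual under the later-of rule falls on 17 July 2007.
Adding the 5 years base period to 17 July 2007 gives a deadline of 17 July 2012, before any tolling.
The period was tolled for 270 days by the automatic bankruptcy stay (4 March 2008 to 29 November 2008), pushing the deadline to 13 April 2013.
The plaintiff's legal incapacity from 17 December 2009 to 19 April 2010 does not toll the period, because no stated rule makes the plaintiff's incapacity a tolling event.
None of the other events listed affects the running of the period under the stated rules.

13 April 2013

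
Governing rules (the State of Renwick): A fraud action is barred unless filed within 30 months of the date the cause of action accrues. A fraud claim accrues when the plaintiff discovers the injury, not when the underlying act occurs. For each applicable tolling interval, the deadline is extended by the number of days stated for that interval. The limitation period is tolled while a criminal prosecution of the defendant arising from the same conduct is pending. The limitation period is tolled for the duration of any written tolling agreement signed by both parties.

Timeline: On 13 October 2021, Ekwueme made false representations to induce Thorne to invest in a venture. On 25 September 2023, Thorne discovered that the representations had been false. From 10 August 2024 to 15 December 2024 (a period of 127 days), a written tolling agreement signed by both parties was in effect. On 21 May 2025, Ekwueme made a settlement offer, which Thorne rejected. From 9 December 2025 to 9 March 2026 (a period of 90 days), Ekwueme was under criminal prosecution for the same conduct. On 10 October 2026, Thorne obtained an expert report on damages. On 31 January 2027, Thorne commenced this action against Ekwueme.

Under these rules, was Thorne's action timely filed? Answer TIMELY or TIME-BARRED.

TIME-BARRED

Accrual is tied to discovery, so the period began on 25 September 2023 rather than on 13 October 2021 when the act occurred.
30 months from 25 September 2023 is 25 March 2026.
Because the written tolling agreement ran from 10 August 2024 to 15 December 2024, the deadline is extended by 127 days to 30 July 2026.
The period was tolled for 90 days by the pending criminal prosecution (9 December 2025 to 9 March 2026), pushing the deadline to 28 October 2026.
None of the other events listed affects the running of the period under the stated rules.
Thorne filed on 31 January 2027, after the 28 October 2026 deadline, so the action is time-barred.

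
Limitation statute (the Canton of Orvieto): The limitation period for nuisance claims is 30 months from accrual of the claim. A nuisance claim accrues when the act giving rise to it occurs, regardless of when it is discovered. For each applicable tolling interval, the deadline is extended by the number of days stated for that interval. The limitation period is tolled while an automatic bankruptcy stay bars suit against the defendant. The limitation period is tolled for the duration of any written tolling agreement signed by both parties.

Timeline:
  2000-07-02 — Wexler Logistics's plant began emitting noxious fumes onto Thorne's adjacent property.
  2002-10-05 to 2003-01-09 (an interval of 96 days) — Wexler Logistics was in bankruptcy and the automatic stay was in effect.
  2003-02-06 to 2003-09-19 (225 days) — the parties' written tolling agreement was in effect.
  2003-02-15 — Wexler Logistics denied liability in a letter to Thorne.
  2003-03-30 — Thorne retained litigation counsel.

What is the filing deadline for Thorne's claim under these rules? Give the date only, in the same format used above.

2003-11-19

The limitation period began to run on 2000-07-02.
30 months from 2000-07-02 is 2003-01-02.
Because the automatic bankruptcy stay ran from 2002-10-05 to 2003-01-09, the deadline is extended by 96 days to 2003-04-08.
The period was tolled for 225 days by the written tolling agreement (2003-02-06 to 2003-09-19), pushing the deadline to 2003-11-19.
Nothing else in the chronology tolls or restarts the period.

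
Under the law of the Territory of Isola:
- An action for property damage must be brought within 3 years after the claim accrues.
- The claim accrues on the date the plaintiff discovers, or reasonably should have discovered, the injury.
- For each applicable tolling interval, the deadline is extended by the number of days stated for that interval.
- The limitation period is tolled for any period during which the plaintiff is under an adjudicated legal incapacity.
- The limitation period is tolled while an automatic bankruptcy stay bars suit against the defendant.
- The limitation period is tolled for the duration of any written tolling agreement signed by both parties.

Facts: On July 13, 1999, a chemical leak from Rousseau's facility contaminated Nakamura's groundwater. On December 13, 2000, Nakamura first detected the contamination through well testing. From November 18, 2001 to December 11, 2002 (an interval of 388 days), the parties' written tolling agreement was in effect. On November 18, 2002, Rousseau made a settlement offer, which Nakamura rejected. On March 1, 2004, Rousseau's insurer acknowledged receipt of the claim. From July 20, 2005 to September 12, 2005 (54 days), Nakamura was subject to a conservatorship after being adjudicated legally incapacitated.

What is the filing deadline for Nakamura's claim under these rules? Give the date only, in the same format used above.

January 4, 2005

The claim did not accrue until Nakamura discovered the injury on December 13, 2000; the July 13, 1999 act date does not start the clock under the stated rule.
Adding the 3 years base period to December 13, 2000 gives a deadline of December 13, 2003, before any tolling.
Because the written tolling agreement ran from November 18, 2001 to December 11, 2002, the deadline is extended by 388 days to January 4, 2005.
By the time the plaintiff's legal incapacity began on July 20, 2005, the limitation period had already expired on January 4, 2005; that interval cannot revive it.
Nothing else in the chronology tolls or restarts the period.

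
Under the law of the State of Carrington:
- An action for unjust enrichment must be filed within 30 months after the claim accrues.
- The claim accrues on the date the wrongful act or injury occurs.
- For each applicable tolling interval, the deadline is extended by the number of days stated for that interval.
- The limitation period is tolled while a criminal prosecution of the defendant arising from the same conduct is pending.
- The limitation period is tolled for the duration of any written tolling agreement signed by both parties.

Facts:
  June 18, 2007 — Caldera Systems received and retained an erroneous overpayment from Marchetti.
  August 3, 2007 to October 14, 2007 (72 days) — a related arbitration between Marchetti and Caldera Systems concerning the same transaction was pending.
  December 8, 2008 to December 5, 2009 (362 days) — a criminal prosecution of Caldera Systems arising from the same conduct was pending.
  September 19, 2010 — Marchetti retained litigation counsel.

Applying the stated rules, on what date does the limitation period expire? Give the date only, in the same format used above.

December 15, 2010

The claim accrued on June 18, 2007, the date of the act.
Adding the 30 months base period to June 18, 2007 gives a deadline of December 18, 2009, before any tolling.
The pending criminal prosecution from December 8, 2008 to December 5, 2009 tolled the period for 362 days, extending the deadline to December 15, 2010.
Although a pending arbitration ran from August 3, 2007 to October 14, 2007, the stated rules do not make that a tolling event, so it is disregarded.
None of the other events listed affects the running of the period under the stated rules.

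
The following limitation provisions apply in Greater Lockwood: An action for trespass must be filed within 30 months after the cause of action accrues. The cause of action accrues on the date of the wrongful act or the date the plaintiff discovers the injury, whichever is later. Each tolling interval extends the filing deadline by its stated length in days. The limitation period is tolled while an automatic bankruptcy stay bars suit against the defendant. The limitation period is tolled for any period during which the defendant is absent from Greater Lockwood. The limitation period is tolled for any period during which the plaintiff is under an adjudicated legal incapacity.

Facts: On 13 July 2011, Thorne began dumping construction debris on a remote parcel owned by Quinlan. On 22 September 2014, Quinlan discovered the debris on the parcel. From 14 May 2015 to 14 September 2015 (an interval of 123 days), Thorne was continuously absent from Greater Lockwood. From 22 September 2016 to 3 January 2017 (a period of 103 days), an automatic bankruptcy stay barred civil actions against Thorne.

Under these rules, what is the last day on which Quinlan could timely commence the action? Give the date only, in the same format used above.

3 November 2017

Taking the later of the act (13 July 2011) and discovery (22 September 2014), the claim accrued on 22 September 2014.
Adding the 30 months base period to 22 September 2014 gives a deadline of 22 March 2017, before any tolling.
Because the defendant's absence from the jurisdiction ran from 14 May 2015 to 14 September 2015, the deadline is extended by 123 days to 23 July 2017.
Because the automatic bankruptcy stay ran from 22 September 2016 to 3 January 2017, the deadline is extended by 103 days to 3 November 2017.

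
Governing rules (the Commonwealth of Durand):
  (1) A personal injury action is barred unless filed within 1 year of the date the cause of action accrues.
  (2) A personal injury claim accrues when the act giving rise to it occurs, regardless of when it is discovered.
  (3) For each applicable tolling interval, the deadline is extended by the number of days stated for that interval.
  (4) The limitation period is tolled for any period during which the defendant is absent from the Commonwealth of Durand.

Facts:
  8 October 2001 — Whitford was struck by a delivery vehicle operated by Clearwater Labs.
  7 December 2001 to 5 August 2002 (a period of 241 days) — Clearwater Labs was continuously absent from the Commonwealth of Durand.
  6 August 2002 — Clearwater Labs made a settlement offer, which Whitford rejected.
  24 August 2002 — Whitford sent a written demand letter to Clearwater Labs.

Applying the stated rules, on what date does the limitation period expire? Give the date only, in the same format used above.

6 June 2003

The limitation period began to run on 8 October 2001.
The untolled deadline — 1 year after 8 October 2001 — is 8 October 2002.
The defendant's absence from the jurisdiction from 7 December 2001 to 5 August 2002 tolled the period for 241 days, extending the deadline to 6 June 2003.
The other events in the timeline have no effect on the limitation period under the stated rules.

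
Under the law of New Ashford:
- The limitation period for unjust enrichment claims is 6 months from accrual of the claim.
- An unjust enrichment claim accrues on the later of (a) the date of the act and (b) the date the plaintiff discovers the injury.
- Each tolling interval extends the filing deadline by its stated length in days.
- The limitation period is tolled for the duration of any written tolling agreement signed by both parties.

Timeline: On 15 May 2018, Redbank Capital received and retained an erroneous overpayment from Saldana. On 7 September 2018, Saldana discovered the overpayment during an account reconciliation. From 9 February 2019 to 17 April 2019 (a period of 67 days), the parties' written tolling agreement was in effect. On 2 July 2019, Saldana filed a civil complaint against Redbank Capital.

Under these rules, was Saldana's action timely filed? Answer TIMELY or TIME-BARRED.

TIME-BARRED

Taking the later of the act (15 May 2018) and discovery (7 September 2018), the claim accrued on 7 September 2018.
6 months from 7 September 2018 is 7 March 2019.
The period was tolled for 67 days by the written tolling agreement (9 February 2019 to 17 April 2019), pushing the deadline to 13 May 2019.
The 2 July 2019 filing falls after the 13 May 2019 deadline; the claim is time-barred.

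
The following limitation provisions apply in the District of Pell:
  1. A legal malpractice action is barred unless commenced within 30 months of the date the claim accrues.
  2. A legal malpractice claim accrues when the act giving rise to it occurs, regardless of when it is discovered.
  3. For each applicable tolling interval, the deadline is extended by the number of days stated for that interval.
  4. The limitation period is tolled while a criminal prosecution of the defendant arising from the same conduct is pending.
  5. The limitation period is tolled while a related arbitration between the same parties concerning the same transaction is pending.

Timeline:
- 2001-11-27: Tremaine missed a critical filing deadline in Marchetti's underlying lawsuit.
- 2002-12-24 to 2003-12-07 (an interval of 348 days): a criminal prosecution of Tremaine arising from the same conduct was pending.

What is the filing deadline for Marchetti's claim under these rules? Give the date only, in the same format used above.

2005-05-10

The limitation period began to run on 2001-11-27.
Adding the 30 months base period to 2001-11-27 gives a deadline of 2004-05-27, before any tolling.
Because the pending criminal prosecution ran from 2002-12-24 to 2003-12-07, the deadline is extended by 348 days to 2005-05-10.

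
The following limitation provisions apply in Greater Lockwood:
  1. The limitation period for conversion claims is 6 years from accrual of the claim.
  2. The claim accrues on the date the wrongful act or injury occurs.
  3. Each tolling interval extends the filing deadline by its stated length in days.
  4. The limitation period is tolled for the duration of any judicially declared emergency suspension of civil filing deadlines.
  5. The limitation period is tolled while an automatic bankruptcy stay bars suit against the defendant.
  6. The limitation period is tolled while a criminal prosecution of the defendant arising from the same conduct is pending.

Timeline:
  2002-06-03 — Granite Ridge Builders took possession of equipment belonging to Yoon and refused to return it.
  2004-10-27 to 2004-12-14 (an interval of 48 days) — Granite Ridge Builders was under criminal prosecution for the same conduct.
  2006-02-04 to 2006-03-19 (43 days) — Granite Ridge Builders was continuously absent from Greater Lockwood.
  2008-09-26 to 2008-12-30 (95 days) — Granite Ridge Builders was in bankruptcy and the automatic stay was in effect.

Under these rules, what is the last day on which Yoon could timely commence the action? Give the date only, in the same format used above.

The claim accrued on 2002-06-03, the date of the act.
Adding the 6 years base period to 2002-06-03 gives a deadline of 2008-06-03, before any tolling.
The period was tolled for 48 days by the pending criminal prosecution (2004-10-27 to 2004-12-14), pushing the deadline to 2008-07-21.
The automatic bankruptcy stay starting 2008-09-26 came too late — the period had run on 2008-07-21 — and so does not extend the deadline.
The defendant's absence from the jurisdiction from 2006-02-04 to 2006-03-19 does not toll the period, because no stated rule makes the defendant's absence a tolling event.

2008-07-21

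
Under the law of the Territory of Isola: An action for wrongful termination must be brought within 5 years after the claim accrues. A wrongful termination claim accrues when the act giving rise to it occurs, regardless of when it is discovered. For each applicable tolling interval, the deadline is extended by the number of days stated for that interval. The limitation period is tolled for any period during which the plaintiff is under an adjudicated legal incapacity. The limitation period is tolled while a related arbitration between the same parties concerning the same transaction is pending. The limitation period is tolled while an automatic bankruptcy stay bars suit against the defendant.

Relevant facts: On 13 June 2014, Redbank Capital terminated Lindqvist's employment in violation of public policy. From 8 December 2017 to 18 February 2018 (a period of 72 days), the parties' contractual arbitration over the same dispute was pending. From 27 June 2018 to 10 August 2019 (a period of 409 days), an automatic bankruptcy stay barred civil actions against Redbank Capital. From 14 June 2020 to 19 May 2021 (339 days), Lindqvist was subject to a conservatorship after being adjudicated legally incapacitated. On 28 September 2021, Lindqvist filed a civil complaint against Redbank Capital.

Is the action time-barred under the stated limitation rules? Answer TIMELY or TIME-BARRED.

TIME-BARRED

The claim accrued on 13 June 2014, when the wrongful act occurred.
5 years from 13 June 2014 is 13 June 2019.
The period was tolled for 72 days by the pending related arbitration (8 December 2017 to 18 February 2018), pushing the deadline to 24 August 2019.
Because the automatic bankruptcy stay ran from 27 June 2018 to 10 August 2019, the deadline is extended by 409 days to 6 October 2020.
The period was tolled for 339 days by the plaintiff's legal incapacity (14 June 2020 to 19 May 2021), pushing the deadline to 10 September 2021.
Lindqvist filed on 28 September 2021, after the 10 September 2021 deadline, so the action is time-barred.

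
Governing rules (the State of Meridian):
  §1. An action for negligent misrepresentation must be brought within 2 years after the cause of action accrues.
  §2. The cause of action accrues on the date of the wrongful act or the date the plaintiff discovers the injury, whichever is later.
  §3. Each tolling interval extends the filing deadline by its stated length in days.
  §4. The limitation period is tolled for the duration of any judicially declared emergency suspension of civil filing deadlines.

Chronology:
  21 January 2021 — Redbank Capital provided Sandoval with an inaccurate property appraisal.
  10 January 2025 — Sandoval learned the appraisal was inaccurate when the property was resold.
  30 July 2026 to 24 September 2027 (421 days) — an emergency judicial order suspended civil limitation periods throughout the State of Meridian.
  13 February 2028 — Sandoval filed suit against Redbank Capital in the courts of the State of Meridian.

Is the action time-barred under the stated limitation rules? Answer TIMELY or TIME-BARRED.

The claim accrued on 10 January 2025 — the later of the 21 January 2021 act and the 10 January 2025 discovery.
2 years from 10 January 2025 is 10 January 2027.
Because the emergency suspension of filing deadlines ran from 30 July 2026 to 24 September 2027, the deadline is extended by 421 days to 6 March 2028.
Filing on 13 February 2028 beat the 6 March 2028 deadline — the action is timely.

TIMELY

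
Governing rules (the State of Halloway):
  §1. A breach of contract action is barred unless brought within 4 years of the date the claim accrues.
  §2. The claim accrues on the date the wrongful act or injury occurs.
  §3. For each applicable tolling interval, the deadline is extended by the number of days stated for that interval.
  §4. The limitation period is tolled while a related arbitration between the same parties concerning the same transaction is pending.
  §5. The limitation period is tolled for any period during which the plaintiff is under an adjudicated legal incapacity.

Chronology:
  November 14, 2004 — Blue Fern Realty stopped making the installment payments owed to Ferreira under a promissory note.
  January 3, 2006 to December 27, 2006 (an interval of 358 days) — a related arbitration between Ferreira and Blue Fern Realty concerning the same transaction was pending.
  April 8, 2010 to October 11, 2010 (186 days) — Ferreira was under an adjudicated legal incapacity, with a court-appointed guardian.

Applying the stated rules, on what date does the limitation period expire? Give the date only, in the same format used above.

The limitation period began to run on November 14, 2004.
The untolled deadline — 4 years after November 14, 2004 — is November 14, 2008.
The period was tolled for 358 days by the pending related arbitration (January 3, 2006 to December 27, 2006), pushing the deadline to November 7, 2009.
By the time the plaintiff's legal incapacity began on April 8, 2010, the limitation period had already expired on November 7, 2009; that interval cannot revive it.

November 7, 2009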